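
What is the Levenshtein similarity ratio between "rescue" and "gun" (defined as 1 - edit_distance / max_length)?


Word 1: "rescue" (length 6)
Word 2: "gun" (length 3)
One optimal edit sequence:
  1. delete 'r'  (+1)
  2. delete 'e'  (+1)
  3. delete 's'  (+1)
  4. substitute 'c' -> 'g'  (+1)
  5. keep 'u'
  6. substitute 'e' -> 'n'  (+1)
Edit distance = 5
Max length = max(6, 3) = 6
Similarity = 1 - 5/6
= 0.1667


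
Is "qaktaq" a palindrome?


Word: "qaktaq"
Reversed: "qatkaq"
Forward == Backward? qaktaq != qatkaq
Palindrome = No


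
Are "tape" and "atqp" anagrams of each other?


Word 1: "tape" → sorted: aept
Word 2: "atqp" → sorted: apqt
Same letters? aept != apqt
Anagram = No


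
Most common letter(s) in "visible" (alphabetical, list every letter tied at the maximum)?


Word: "visible"
Letter counts:
  'b': 1
  'e': 1
  'i': 2
  'l': 1
  's': 1
  'v': 1
Maximum count = 2
Most frequent = 'i' (2 times each)


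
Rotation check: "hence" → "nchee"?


Word: "hence", Candidate: "nchee"
Method: check if candidate is substring of word+word
"hencehence" contains "nchee"? No
Is rotation = No


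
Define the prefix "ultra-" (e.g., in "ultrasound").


Prefix: ultra-
Example: ultrasound (ultra- + sound)
Meaning = beyond


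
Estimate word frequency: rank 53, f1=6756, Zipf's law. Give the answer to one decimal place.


Zipf's law: f(r) = f(1) / r
f(1) = 6756
f(53) = 6756 / 53
= 127.5 occurrences


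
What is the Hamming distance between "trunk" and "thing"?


Comparing character by character (same length = 5):
  Pos 0: 't' vs 't' =
  Pos 1: 'r' vs 'h' !=
  Pos 2: 'u' vs 'i' !=
  Pos 3: 'n' vs 'n' =
  Pos 4: 'k' vs 'g' !=
Hamming distance = 3


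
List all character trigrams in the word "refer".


Word: "refer" (length 5)
Number of trigrams = 5 - 3 + 1 = 3
  Position 0: "ref"
  Position 1: "efe"
  Position 2: "fer"
Trigrams = "ref", "efe", "fer"


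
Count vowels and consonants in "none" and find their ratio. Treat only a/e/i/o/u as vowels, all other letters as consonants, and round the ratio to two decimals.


Word: "none"
Vowels (a,e,i,o,u): 2
Consonants: 2
Ratio = 2/2
= 1.00


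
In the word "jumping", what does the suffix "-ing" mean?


Suffix: -ing
As in: jumping -> jump + -ing
Meaning = present participle


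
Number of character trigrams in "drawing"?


Word: "drawing" (length 7)
Number of 3-grams = length - 3 + 1 = 7 - 3 + 1
= 5


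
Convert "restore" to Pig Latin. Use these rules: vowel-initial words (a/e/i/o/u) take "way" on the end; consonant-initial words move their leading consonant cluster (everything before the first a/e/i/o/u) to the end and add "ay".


Word: "restore"
Starts with consonant(s) → move to end, add 'ay'
Consonant cluster: "r"
Pig Latin = "estoreray"


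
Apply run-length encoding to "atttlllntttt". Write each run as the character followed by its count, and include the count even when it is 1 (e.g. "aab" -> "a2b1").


String: "atttlllntttt"
Scanning for consecutive runs:
  'a' x 1
  't' x 3
  'l' x 3
  'n' x 1
  't' x 4
RLE = "a1t3l3n1t4"


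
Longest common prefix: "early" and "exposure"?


Word 1: "early"
Word 2: "exposure"
Comparing from start:
  Pos 0: 'e' == 'e'
  Pos 1: 'a' != 'x' (stop)
LCP = "e" (length 1)


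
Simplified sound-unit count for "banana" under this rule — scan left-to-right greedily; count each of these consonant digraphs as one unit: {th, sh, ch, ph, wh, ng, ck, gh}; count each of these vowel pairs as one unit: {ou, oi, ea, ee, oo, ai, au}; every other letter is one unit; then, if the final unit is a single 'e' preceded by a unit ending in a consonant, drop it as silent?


Word: "banana" (6 letters)
Left-to-right scan:
  (1) 'b' (letter)
  (2) 'a' (letter)
  (3) 'n' (letter)
  (4) 'a' (letter)
  (5) 'n' (letter)
  (6) 'a' (letter)
Units from scan: 6
Sound units = 6 units


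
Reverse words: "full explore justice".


Original: "full explore justice"
Words (1..n): full | explore | justice
Reversed (n..1): justice | explore | full
Result = "justice explore full"


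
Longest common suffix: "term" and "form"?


Word 1: "term"
Word 2: "form"
Comparing from end:
  Pos -1: 'm' == 'm'
  Pos -2: 'r' == 'r'
  Pos -3: 'e' != 'o' (stop)
LCS = "rm" (length 2)


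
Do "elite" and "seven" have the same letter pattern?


Pattern of "elite": [0, 1, 2, 3, 0]
Pattern of "seven": [0, 1, 2, 1, 3]
Patterns do not match
Same pattern = No


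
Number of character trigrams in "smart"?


Word: "smart" (length 5)
Number of 3-grams = length - 3 + 1 = 5 - 3 + 1
= 3


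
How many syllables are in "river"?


Word: "river"
Syllable breakdown: riv · er
Counting: 2 parts
= 2 syllables


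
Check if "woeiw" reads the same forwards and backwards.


Word: "woeiw"
Reversed: "wieow"
Forward == Backward? woeiw != wieow
Palindrome = No


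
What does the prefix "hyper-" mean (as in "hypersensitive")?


Prefix: hyper-
Example: hypersensitive (hyper- + sensitive)
Meaning = over / excessive


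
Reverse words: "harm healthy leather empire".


Original: "harm healthy leather empire"
Words (1..n): harm | healthy | leather | empire
Reversed (n..1): empire | leather | healthy | harm
Result = "empire leather healthy harm"


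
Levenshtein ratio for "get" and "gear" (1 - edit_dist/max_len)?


Word 1: "get" (length 3)
Word 2: "gear" (length 4)
One optimal edit sequence:
  1. keep 'g'
  2. keep 'e'
  3. insert 'a'  (+1)
  4. substitute 't' -> 'r'  (+1)
Edit distance = 2
Max length = max(3, 4) = 4
Similarity = 1 - 2/4
= 0.5000


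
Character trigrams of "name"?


Word: "name" (length 4)
Number of trigrams = 4 - 3 + 1 = 2
  Position 0: "nam"
  Position 1: "ame"
Trigrams = "nam", "ame"


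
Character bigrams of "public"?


Word: "public" (length 6)
Number of bigrams = 6 - 2 + 1 = 5
  Position 0: "pu"
  Position 1: "ub"
  Position 2: "bl"
  Position 3: "li"
  Position 4: "ic"
Bigrams = "pu", "ub", "bl", "li", "ic"


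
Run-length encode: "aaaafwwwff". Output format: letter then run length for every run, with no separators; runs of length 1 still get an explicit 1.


String: "aaaafwwwff"
Scanning for consecutive runs:
  'a' x 4
  'f' x 1
  'w' x 3
  'f' x 2
RLE = "a4f1w3f2"


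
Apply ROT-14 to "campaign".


Word: "campaign"
Shift: 14
Each letter → (letter + shift) mod 26:
  'c' (2) + 14 = 16 → 'q'
  'a' (0) + 14 = 14 → 'o'
  'm' (12) + 14 = 0 → 'a'
  'p' (15) + 14 = 3 → 'd'
  'a' (0) + 14 = 14 → 'o'
  'i' (8) + 14 = 22 → 'w'
  'g' (6) + 14 = 20 → 'u'
  'n' (13) + 14 = 1 → 'b'
Result = "qoadowub"


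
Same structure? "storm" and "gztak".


Pattern of "storm": [0, 1, 2, 3, 4]
Pattern of "gztak": [0, 1, 2, 3, 4]
Patterns match
Same pattern = Yes


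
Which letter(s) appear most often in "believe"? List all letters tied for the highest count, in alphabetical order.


Word: "believe"
Letter counts:
  'b': 1
  'e': 3
  'i': 1
  'l': 1
  'v': 1
Maximum count = 3
Most frequent = 'e' (3 times each)


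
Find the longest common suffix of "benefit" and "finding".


Word 1: "benefit"
Word 2: "finding"
Comparing from end:
  Pos -1: 't' != 'g' (stop)
LCS = "" (length 0)


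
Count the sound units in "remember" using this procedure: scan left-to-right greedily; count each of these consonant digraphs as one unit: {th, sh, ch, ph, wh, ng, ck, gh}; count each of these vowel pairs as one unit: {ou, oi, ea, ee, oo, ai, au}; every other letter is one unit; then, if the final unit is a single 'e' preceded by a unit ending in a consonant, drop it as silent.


Word: "remember" (8 letters)
Left-to-right scan:
  1. 'r' (letter)
  2. 'e' (letter)
  3. 'm' (letter)
  4. 'e' (letter)
  5. 'm' (letter)
  6. 'b' (letter)
  7. 'e' (letter)
  8. 'r' (letter)
Units from scan: 8
Sound units = 8 units


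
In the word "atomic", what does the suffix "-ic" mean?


Suffix: -ic
As in: atomic -> atom + -ic
Meaning = relating to


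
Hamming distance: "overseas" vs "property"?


Comparing character by character (same length = 8):
  Pos 0: 'o' vs 'p' !=
  Pos 1: 'v' vs 'r' !=
  Pos 2: 'e' vs 'o' !=
  Pos 3: 'r' vs 'p' !=
  Pos 4: 's' vs 'e' !=
  Pos 5: 'e' vs 'r' !=
  Pos 6: 'a' vs 't' !=
  Pos 7: 's' vs 'y' !=
Hamming distance = 8


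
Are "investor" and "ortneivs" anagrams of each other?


Word 1: "investor" → sorted: einorstv
Word 2: "ortneivs" → sorted: einorstv
Same letters? einorstv == einorstv
Anagram = Yes


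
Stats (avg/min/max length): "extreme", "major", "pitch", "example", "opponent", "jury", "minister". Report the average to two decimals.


Lengths: "extreme"=7, "major"=5, "pitch"=5, "example"=7, "opponent"=8, "jury"=4, "minister"=8
Sum = 44, Count = 7
Average = 44/7 = 6.29
= avg=6.29, min=4, max=8


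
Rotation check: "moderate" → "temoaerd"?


Word: "moderate", Candidate: "temoaerd"
Method: check if candidate is substring of word+word
"moderatemoderate" contains "temoaerd"? No
Is rotation = No


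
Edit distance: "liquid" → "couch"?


Word 1: "liquid" (length 6)
Word 2: "couch" (length 5)
One optimal edit sequence (insert/delete/substitute each cost 1):
  1. delete 'l'  (+1)
  2. substitute 'i' -> 'c'  (+1)
  3. substitute 'q' -> 'o'  (+1)
  4. keep 'u'
  5. substitute 'i' -> 'c'  (+1)
  6. substitute 'd' -> 'h'  (+1)
Total edit operations: 5
Edit distance = 5


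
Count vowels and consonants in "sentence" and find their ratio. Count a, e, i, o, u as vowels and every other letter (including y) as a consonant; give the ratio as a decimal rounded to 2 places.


Word: "sentence"
Vowels (a,e,i,o,u): 3
Consonants: 5
Ratio = 3/5
= 0.60


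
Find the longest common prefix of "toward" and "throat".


Word 1: "toward"
Word 2: "throat"
Comparing from start:
  Pos 0: 't' == 't'
  Pos 1: 'o' != 'h' (stop)
LCP = "t" (length 1)


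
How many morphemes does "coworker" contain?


Word: "coworker"
Morphemes: co- | work | -er
Each morpheme carries meaning
= 3 morphemes


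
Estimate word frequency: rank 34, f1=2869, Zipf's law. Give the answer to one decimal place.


Zipf's law: f(r) = f(1) / r
f(1) = 2869
f(34) = 2869 / 34
= 84.4 occurrences


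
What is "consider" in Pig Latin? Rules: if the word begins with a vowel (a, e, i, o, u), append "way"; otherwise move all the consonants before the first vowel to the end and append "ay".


Word: "consider"
Starts with consonant(s) → move to end, add 'ay'
Consonant cluster: "c"
Pig Latin = "onsidercay"


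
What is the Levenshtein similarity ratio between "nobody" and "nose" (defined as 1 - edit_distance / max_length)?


Word 1: "nobody" (length 6)
Word 2: "nose" (length 4)
One optimal edit sequence:
  1. keep 'n'
  2. delete 'o'  (+1)
  3. delete 'b'  (+1)
  4. keep 'o'
  5. substitute 'd' -> 's'  (+1)
  6. substitute 'y' -> 'e'  (+1)
Edit distance = 4
Max length = max(6, 4) = 6
Similarity = 1 - 4/6
= 0.3333


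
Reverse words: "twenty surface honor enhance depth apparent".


Original: "twenty surface honor enhance depth apparent"
Words (1..n): twenty | surface | honor | enhance | depth | apparent
Reversed (n..1): apparent | depth | enhance | honor | surface | twenty
Result = "apparent depth enhance honor surface twenty"


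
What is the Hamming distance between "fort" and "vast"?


Comparing character by character (same length = 4):
  Pos 0: 'f' vs 'v' !=
  Pos 1: 'o' vs 'a' !=
  Pos 2: 'r' vs 's' !=
  Pos 3: 't' vs 't' =
Hamming distance = 3


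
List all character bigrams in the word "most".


Word: "most" (length 4)
Number of bigrams = 4 - 2 + 1 = 3
  Position 0: "mo"
  Position 1: "os"
  Position 2: "st"
Bigrams = "mo", "os", "st"


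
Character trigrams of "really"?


Word: "really" (length 6)
Number of trigrams = 6 - 3 + 1 = 4
  Position 0: "rea"
  Position 1: "eal"
  Position 2: "all"
  Position 3: "lly"
Trigrams = "rea", "eal", "all", "lly"


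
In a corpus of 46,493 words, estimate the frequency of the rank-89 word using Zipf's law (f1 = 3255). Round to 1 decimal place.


Zipf's law: f(r) = f(1) / r
f(1) = 3255
f(89) = 3255 / 89
= 36.6 occurrences


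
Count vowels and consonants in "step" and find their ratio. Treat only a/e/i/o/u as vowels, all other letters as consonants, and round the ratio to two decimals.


Word: "step"
Vowels (a,e,i,o,u): 1
Consonants: 3
Ratio = 1/3
= 0.33


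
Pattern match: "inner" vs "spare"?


Pattern of "inner": [0, 1, 1, 2, 3]
Pattern of "spare": [0, 1, 2, 3, 4]
Patterns do not match
Same pattern = No


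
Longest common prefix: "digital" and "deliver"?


Word 1: "digital"
Word 2: "deliver"
Comparing from start:
  Pos 0: 'd' == 'd'
  Pos 1: 'i' != 'e' (stop)
LCP = "d" (length 1)


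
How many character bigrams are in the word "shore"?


Word: "shore" (length 5)
Number of 2-grams = length - 2 + 1 = 5 - 2 + 1
= 4


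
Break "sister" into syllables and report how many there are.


Word: "sister"
Syllable breakdown: sis-ter
Counting: 2 parts
= 2 syllables


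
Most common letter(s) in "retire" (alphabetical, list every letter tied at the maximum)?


Word: "retire"
Letter counts:
  'e': 2
  'i': 1
  'r': 2
  't': 1
Maximum count = 2
Most frequent = 'e', 'r' (2 times each)


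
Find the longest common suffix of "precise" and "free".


Word 1: "precise"
Word 2: "free"
Comparing from end:
  Pos -1: 'e' == 'e'
  Pos -2: 's' != 'e' (stop)
LCS = "e" (length 1)


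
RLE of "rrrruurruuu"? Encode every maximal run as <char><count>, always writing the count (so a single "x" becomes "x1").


String: "rrrruurruuu"
Scanning for consecutive runs:
  'r' x 4
  'u' x 2
  'r' x 2
  'u' x 3
RLE = "r4u2r2u3"


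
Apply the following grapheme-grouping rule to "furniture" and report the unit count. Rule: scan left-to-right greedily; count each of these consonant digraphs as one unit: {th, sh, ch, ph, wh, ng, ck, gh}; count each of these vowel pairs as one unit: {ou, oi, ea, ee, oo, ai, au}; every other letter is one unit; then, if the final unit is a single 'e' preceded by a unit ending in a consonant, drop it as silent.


Word: "furniture" (9 letters)
Left-to-right scan:
  (1) 'f' (letter)
  (2) 'u' (letter)
  (3) 'r' (letter)
  (4) 'n' (letter)
  (5) 'i' (letter)
  (6) 't' (letter)
  (7) 'u' (letter)
  (8) 'r' (letter)
  (9) 'e' (letter)
Units from scan: 9
Final unit is 'e' after a consonant -> drop as silent (-1)
Sound units = 8 units


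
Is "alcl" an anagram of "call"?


Word 1: "call" → sorted: acll
Word 2: "alcl" → sorted: acll
Same letters? acll == acll
Anagram = Yes


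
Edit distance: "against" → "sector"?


Word 1: "against" (length 7)
Word 2: "sector" (length 6)
One optimal edit sequence (insert/delete/substitute each cost 1):
  1. delete 'a'  (+1)
  2. substitute 'g' -> 's'  (+1)
  3. substitute 'a' -> 'e'  (+1)
  4. substitute 'i' -> 'c'  (+1)
  5. substitute 'n' -> 't'  (+1)
  6. substitute 's' -> 'o'  (+1)
  7. substitute 't' -> 'r'  (+1)
Total edit operations: 7
Edit distance = 7


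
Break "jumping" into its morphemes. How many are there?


Word: "jumping"
Morphemes: jump + -ing
Each morpheme carries meaning
= 2 morphemes


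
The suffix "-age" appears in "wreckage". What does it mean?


Suffix: -age
Example: wreckage (wreck + -age)
Meaning = result / collection


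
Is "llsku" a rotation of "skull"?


Word: "skull", Candidate: "llsku"
Method: check if candidate is substring of word+word
"skullskull" contains "llsku"? Yes
Is rotation = Yes


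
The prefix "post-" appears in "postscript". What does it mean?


Prefix: post-
Example: postscript (post- + script)
Meaning = after


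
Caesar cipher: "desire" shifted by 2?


Word: "desire"
Shift: 2
Each letter → (letter + shift) mod 26:
  'd' (3) + 2 = 5 → 'f'
  'e' (4) + 2 = 6 → 'g'
  's' (18) + 2 = 20 → 'u'
  'i' (8) + 2 = 10 → 'k'
  'r' (17) + 2 = 19 → 't'
  'e' (4) + 2 = 6 → 'g'
Result = "fguktg"


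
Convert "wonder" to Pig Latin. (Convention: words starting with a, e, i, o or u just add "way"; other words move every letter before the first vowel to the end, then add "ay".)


Word: "wonder"
Starts with consonant(s) → move to end, add 'ay'
Consonant cluster: "w"
Pig Latin = "onderway"


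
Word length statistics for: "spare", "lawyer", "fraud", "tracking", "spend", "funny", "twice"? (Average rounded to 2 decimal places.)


Lengths: "spare"=5, "lawyer"=6, "fraud"=5, "tracking"=8, "spend"=5, "funny"=5, "twice"=5
Sum = 39, Count = 7
Average = 39/7 = 5.57
= avg=5.57, min=5, max=8


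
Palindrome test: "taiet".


Word: "taiet"
Reversed: "teiat"
Forward == Backward? taiet != teiat
Palindrome = No


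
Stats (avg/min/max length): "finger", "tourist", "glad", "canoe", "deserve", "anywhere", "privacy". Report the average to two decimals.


Lengths: "finger"=6, "tourist"=7, "glad"=4, "canoe"=5, "deserve"=7, "anywhere"=8, "privacy"=7
Sum = 44, Count = 7
Average = 44/7 = 6.29
= avg=6.29, min=4, max=8


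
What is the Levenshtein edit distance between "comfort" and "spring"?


Word 1: "comfort" (length 7)
Word 2: "spring" (length 6)
One optimal edit sequence (insert/delete/substitute each cost 1):
  1. delete 'c'  (+1)
  2. substitute 'o' -> 's'  (+1)
  3. substitute 'm' -> 'p'  (+1)
  4. substitute 'f' -> 'r'  (+1)
  5. substitute 'o' -> 'i'  (+1)
  6. substitute 'r' -> 'n'  (+1)
  7. substitute 't' -> 'g'  (+1)
Total edit operations: 7
Edit distance = 7


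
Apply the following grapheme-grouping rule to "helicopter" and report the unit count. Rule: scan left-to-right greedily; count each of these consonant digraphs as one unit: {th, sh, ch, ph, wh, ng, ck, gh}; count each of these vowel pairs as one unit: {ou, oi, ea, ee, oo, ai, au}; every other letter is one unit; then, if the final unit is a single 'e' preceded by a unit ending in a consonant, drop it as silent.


Word: "helicopter" (10 letters)
Left-to-right scan:
  1. 'h' (letter)
  2. 'e' (letter)
  3. 'l' (letter)
  4. 'i' (letter)
  5. 'c' (letter)
  6. 'o' (letter)
  7. 'p' (letter)
  8. 't' (letter)
  9. 'e' (letter)
  10. 'r' (letter)
Units from scan: 10
Sound units = 10 units


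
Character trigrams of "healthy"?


Word: "healthy" (length 7)
Number of trigrams = 7 - 3 + 1 = 5
  Position 0: "hea"
  Position 1: "eal"
  Position 2: "alt"
  Position 3: "lth"
  Position 4: "thy"
Trigrams = "hea", "eal", "alt", "lth", "thy"


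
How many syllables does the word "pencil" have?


Word: "pencil"
Syllable breakdown: pen | cil
Counting: 2 parts
= 2 syllables


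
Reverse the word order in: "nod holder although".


Original: "nod holder although"
Words (1..n): nod | holder | although
Reversed (n..1): although | holder | nod
Result = "although holder nod"


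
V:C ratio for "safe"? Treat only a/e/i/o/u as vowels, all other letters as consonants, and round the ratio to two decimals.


Word: "safe"
Vowels (a,e,i,o,u): 2
Consonants: 2
Ratio = 2/2
= 1.00


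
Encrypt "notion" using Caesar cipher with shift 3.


Word: "notion"
Shift: 3
Each letter → (letter + shift) mod 26:
  'n' (13) + 3 = 16 → 'q'
  'o' (14) + 3 = 17 → 'r'
  't' (19) + 3 = 22 → 'w'
  'i' (8) + 3 = 11 → 'l'
  'o' (14) + 3 = 17 → 'r'
  'n' (13) + 3 = 16 → 'q'
Result = "qrwlrq"


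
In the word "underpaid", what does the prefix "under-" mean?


Prefix: under-
Example: underpaid = under- + paid
Meaning = insufficient


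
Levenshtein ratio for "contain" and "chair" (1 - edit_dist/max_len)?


Word 1: "contain" (length 7)
Word 2: "chair" (length 5)
One optimal edit sequence:
  1. keep 'c'
  2. delete 'o'  (+1)
  3. delete 'n'  (+1)
  4. substitute 't' -> 'h'  (+1)
  5. keep 'a'
  6. keep 'i'
  7. substitute 'n' -> 'r'  (+1)
Edit distance = 4
Max length = max(7, 5) = 7
Similarity = 1 - 4/7
= 0.4286


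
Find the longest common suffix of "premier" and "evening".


Word 1: "premier"
Word 2: "evening"
Comparing from end:
  Pos -1: 'r' != 'g' (stop)
LCS = "" (length 0)


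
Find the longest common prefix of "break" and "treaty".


Word 1: "break"
Word 2: "treaty"
Comparing from start:
  Pos 0: 'b' != 't' (stop)
LCP = "" (length 0)


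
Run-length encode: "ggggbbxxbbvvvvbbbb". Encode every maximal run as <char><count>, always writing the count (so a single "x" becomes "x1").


String: "ggggbbxxbbvvvvbbbb"
Scanning for consecutive runs:
  'g' x 4
  'b' x 2
  'x' x 2
  'b' x 2
  'v' x 4
  'b' x 4
RLE = "g4b2x2b2v4b4"


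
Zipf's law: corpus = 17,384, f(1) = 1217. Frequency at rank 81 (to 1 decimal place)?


Zipf's law: f(r) = f(1) / r
f(1) = 1217
f(81) = 1217 / 81
= 15.0 occurrences


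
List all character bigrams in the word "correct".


Word: "correct" (length 7)
Number of bigrams = 7 - 2 + 1 = 6
  Position 0: "co"
  Position 1: "or"
  Position 2: "rr"
  Position 3: "re"
  Position 4: "ec"
  Position 5: "ct"
Bigrams = "co", "or", "rr", "re", "ec", "ct"


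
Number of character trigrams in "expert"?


Word: "expert" (length 6)
Number of 3-grams = length - 3 + 1 = 6 - 3 + 1
= 4


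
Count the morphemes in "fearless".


Word: "fearless"
Morphemes: fear + -less
Each morpheme carries meaning
= 2 morphemes


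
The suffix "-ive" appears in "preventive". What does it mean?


Suffix: -ive
Example: preventive = prevent + -ive
Meaning = tending to


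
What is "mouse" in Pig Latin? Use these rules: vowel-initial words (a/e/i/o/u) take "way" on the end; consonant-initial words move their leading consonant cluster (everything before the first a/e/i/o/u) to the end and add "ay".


Word: "mouse"
Starts with consonant(s) → move to end, add 'ay'
Consonant cluster: "m"
Pig Latin = "ousemay"


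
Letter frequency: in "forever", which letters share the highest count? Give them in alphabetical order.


Word: "forever"
Letter counts:
  'e': 2
  'f': 1
  'o': 1
  'r': 2
  'v': 1
Maximum count = 2
Most frequent = 'e', 'r' (2 times each)


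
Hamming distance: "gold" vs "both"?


Comparing character by character (same length = 4):
  Pos 0: 'g' vs 'b' !=
  Pos 1: 'o' vs 'o' =
  Pos 2: 'l' vs 't' !=
  Pos 3: 'd' vs 'h' !=
Hamming distance = 3


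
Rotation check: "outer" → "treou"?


Word: "outer", Candidate: "treou"
Method: check if candidate is substring of word+word
"outerouter" contains "treou"? No
Is rotation = No


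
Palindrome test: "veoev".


Word: "veoev"
Reversed: "veoev"
Forward == Backward? veoev == veoev
Palindrome = Yes


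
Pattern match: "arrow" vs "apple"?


Pattern of "arrow": [0, 1, 1, 2, 3]
Pattern of "apple": [0, 1, 1, 2, 3]
Patterns match
Same pattern = Yes


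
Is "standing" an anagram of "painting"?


Word 1: "painting" → sorted: agiinnpt
Word 2: "standing" → sorted: adginnst
Same letters? agiinnpt != adginnst
Anagram = No


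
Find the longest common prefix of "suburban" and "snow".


Word 1: "suburban"
Word 2: "snow"
Comparing from start:
  Pos 0: 's' == 's'
  Pos 1: 'u' != 'n' (stop)
LCP = "s" (length 1)


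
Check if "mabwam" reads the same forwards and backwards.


Word: "mabwam"
Reversed: "mawbam"
Forward == Backward? mabwam != mawbam
Palindrome = No


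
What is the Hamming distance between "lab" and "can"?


Comparing character by character (same length = 3):
  Pos 0: 'l' vs 'c' !=
  Pos 1: 'a' vs 'a' =
  Pos 2: 'b' vs 'n' !=
Hamming distance = 2


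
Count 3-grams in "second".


Word: "second" (length 6)
Number of 3-grams = length - 3 + 1 = 6 - 3 + 1
= 4


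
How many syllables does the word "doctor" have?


Word: "doctor"
Syllable breakdown: doc · tor
Counting: 2 parts
= 2 syllables


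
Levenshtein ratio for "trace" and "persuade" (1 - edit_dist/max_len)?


Word 1: "trace" (length 5)
Word 2: "persuade" (length 8)
One optimal edit sequence:
  1. insert 'p'  (+1)
  2. substitute 't' -> 'e'  (+1)
  3. keep 'r'
  4. insert 's'  (+1)
  5. insert 'u'  (+1)
  6. keep 'a'
  7. substitute 'c' -> 'd'  (+1)
  8. keep 'e'
Edit distance = 5
Max length = max(5, 8) = 8
Similarity = 1 - 5/8
= 0.3750


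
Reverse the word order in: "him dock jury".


Original: "him dock jury"
Words (1..n): him | dock | jury
Reversed (n..1): jury | dock | him
Result = "jury dock him"


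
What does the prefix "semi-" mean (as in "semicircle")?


Prefix: semi-
As in: semicircle -> semi- + circle
Meaning = half


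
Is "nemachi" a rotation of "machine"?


Word: "machine", Candidate: "nemachi"
Method: check if candidate is substring of word+word
"machinemachine" contains "nemachi"? Yes
Is rotation = Yes


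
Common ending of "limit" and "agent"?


Word 1: "limit"
Word 2: "agent"
Comparing from end:
  Pos -1: 't' == 't'
  Pos -2: 'i' != 'n' (stop)
LCS = "t" (length 1)


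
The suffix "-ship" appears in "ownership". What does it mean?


Suffix: -ship
Example: ownership = owner + -ship
Meaning = state / position


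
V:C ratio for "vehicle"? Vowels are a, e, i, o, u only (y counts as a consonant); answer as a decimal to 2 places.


Word: "vehicle"
Vowels (a,e,i,o,u): 3
Consonants: 4
Ratio = 3/4
= 0.75


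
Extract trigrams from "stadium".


Word: "stadium" (length 7)
Number of trigrams = 7 - 3 + 1 = 5
  Position 0: "sta"
  Position 1: "tad"
  Position 2: "adi"
  Position 3: "diu"
  Position 4: "ium"
Trigrams = "sta", "tad", "adi", "diu", "ium"


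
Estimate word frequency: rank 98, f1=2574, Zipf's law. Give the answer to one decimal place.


Zipf's law: f(r) = f(1) / r
f(1) = 2574
f(98) = 2574 / 98
= 26.3 occurrences


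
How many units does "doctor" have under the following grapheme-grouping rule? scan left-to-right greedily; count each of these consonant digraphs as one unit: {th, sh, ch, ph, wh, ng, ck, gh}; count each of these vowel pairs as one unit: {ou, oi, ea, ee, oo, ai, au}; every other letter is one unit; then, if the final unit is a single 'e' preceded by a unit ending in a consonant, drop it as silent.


Word: "doctor" (6 letters)
Left-to-right scan:
  1. 'd' (letter)
  2. 'o' (letter)
  3. 'c' (letter)
  4. 't' (letter)
  5. 'o' (letter)
  6. 'r' (letter)
Units from scan: 6
Sound units = 6 units


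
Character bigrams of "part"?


Word: "part" (length 4)
Number of bigrams = 4 - 2 + 1 = 3
  Position 0: "pa"
  Position 1: "ar"
  Position 2: "rt"
Bigrams = "pa", "ar", "rt"


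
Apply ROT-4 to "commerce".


Word: "commerce"
Shift: 4
Each letter → (letter + shift) mod 26:
  'c' (2) + 4 = 6 → 'g'
  'o' (14) + 4 = 18 → 's'
  'm' (12) + 4 = 16 → 'q'
  'm' (12) + 4 = 16 → 'q'
  'e' (4) + 4 = 8 → 'i'
  'r' (17) + 4 = 21 → 'v'
  'c' (2) + 4 = 6 → 'g'
  'e' (4) + 4 = 8 → 'i'
Result = "gsqqivgi"


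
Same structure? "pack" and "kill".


Pattern of "pack": [0, 1, 2, 3]
Pattern of "kill": [0, 1, 2, 2]
Patterns do not match
Same pattern = No


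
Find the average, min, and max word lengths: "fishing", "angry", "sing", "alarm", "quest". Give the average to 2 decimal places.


Lengths: "fishing"=7, "angry"=5, "sing"=4, "alarm"=5, "quest"=5
Sum = 26, Count = 5
Average = 26/5 = 5.20
= avg=5.20, min=4, max=7


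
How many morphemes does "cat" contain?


Word: "cat"
Morphemes: cat
Each morpheme carries meaning
= 1 morpheme


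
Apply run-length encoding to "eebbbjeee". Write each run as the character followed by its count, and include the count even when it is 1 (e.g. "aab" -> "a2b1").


String: "eebbbjeee"
Scanning for consecutive runs:
  'e' x 2
  'b' x 3
  'j' x 1
  'e' x 3
RLE = "e2b3j1e3"


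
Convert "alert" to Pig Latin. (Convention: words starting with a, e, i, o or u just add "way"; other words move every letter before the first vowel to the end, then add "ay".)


Word: "alert"
Starts with vowel → add 'way'
Pig Latin = "alertway"


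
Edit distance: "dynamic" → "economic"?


Word 1: "dynamic" (length 7)
Word 2: "economic" (length 8)
One optimal edit sequence (insert/delete/substitute each cost 1):
  1. insert 'e'  (+1)
  2. substitute 'd' -> 'c'  (+1)
  3. substitute 'y' -> 'o'  (+1)
  4. keep 'n'
  5. substitute 'a' -> 'o'  (+1)
  6. keep 'm'
  7. keep 'i'
  8. keep 'c'
Total edit operations: 4
Edit distance = 4


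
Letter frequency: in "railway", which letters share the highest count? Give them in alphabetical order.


Word: "railway"
Letter counts:
  'a': 2
  'i': 1
  'l': 1
  'r': 1
  'w': 1
  'y': 1
Maximum count = 2
Most frequent = 'a' (2 times each)


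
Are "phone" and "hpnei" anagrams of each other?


Word 1: "phone" → sorted: ehnop
Word 2: "hpnei" → sorted: ehinp
Same letters? ehnop != ehinp
Anagram = No


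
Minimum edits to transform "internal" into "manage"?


Word 1: "internal" (length 8)
Word 2: "manage" (length 6)
One optimal edit sequence (insert/delete/substitute each cost 1):
  1. delete 'i'  (+1)
  2. delete 'n'  (+1)
  3. delete 't'  (+1)
  4. substitute 'e' -> 'm'  (+1)
  5. substitute 'r' -> 'a'  (+1)
  6. keep 'n'
  7. keep 'a'
  8. insert 'g'  (+1)
  9. substitute 'l' -> 'e'  (+1)
Total edit operations: 7
Edit distance = 7


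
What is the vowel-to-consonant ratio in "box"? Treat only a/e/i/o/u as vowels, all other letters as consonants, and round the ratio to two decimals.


Word: "box"
Vowels (a,e,i,o,u): 1
Consonants: 2
Ratio = 1/2
= 0.50


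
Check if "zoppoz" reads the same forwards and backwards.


Word: "zoppoz"
Reversed: "zoppoz"
Forward == Backward? zoppoz == zoppoz
Palindrome = Yes


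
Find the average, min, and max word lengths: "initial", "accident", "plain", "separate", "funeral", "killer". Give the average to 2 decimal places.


Lengths: "initial"=7, "accident"=8, "plain"=5, "separate"=8, "funeral"=7, "killer"=6
Sum = 41, Count = 6
Average = 41/6 = 6.83
= avg=6.83, min=5, max=8


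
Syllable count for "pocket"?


Word: "pocket"
Syllable breakdown: pock | et
Counting: 2 parts
= 2 syllables


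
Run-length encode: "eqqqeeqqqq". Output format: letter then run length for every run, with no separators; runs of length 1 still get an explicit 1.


String: "eqqqeeqqqq"
Scanning for consecutive runs:
  'e' x 1
  'q' x 3
  'e' x 2
  'q' x 4
RLE = "e1q3e2q4"


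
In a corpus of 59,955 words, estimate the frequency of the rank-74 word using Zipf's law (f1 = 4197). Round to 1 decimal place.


Zipf's law: f(r) = f(1) / r
f(1) = 4197
f(74) = 4197 / 74
= 56.7 occurrences


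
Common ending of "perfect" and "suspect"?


Word 1: "perfect"
Word 2: "suspect"
Comparing from end:
  Pos -1: 't' == 't'
  Pos -2: 'c' == 'c'
  Pos -3: 'e' == 'e'
  Pos -4: 'f' != 'p' (stop)
LCS = "ect" (length 3)


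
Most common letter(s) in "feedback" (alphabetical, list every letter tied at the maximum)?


Word: "feedback"
Letter counts:
  'a': 1
  'b': 1
  'c': 1
  'd': 1
  'e': 2
  'f': 1
  'k': 1
Maximum count = 2
Most frequent = 'e' (2 times each)


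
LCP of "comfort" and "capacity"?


Word 1: "comfort"
Word 2: "capacity"
Comparing from start:
  Pos 0: 'c' == 'c'
  Pos 1: 'o' != 'a' (stop)
LCP = "c" (length 1)


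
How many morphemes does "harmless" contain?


Word: "harmless"
Morphemes: harm | -less
Each morpheme carries meaning
= 2 morphemes


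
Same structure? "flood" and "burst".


Pattern of "flood": [0, 1, 2, 2, 3]
Pattern of "burst": [0, 1, 2, 3, 4]
Patterns do not match
Same pattern = No


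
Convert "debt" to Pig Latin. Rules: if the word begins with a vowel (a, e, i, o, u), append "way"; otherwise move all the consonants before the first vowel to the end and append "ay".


Word: "debt"
Starts with consonant(s) → move to end, add 'ay'
Consonant cluster: "d"
Pig Latin = "ebtday"


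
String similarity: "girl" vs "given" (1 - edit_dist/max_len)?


Word 1: "girl" (length 4)
Word 2: "given" (length 5)
One optimal edit sequence:
  1. keep 'g'
  2. keep 'i'
  3. insert 'v'  (+1)
  4. substitute 'r' -> 'e'  (+1)
  5. substitute 'l' -> 'n'  (+1)
Edit distance = 3
Max length = max(4, 5) = 5
Similarity = 1 - 3/5
= 0.4000


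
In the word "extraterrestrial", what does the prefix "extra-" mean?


Prefix: extra-
Example: extraterrestrial (extra- + terrestrial)
Meaning = beyond


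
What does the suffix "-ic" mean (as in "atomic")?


Suffix: -ic
As in: atomic -> atom + -ic
Meaning = relating to


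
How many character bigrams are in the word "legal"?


Word: "legal" (length 5)
Number of 2-grams = length - 2 + 1 = 5 - 2 + 1
= 4


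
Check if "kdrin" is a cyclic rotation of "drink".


Word: "drink", Candidate: "kdrin"
Method: check if candidate is substring of word+word
"drinkdrink" contains "kdrin"? Yes
Is rotation = Yes


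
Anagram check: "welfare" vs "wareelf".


Word 1: "welfare" → sorted: aeeflrw
Word 2: "wareelf" → sorted: aeeflrw
Same letters? aeeflrw == aeeflrw
Anagram = Yes


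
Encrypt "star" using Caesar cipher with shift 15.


Word: "star"
Shift: 15
Each letter → (letter + shift) mod 26:
  's' (18) + 15 = 7 → 'h'
  't' (19) + 15 = 8 → 'i'
  'a' (0) + 15 = 15 → 'p'
  'r' (17) + 15 = 6 → 'g'
Result = "hipg"


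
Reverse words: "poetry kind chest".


Original: "poetry kind chest"
Words (1..n): poetry | kind | chest
Reversed (n..1): chest | kind | poetry
Result = "chest kind poetry"


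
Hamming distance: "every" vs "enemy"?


Comparing character by character (same length = 5):
  Pos 0: 'e' vs 'e' =
  Pos 1: 'v' vs 'n' !=
  Pos 2: 'e' vs 'e' =
  Pos 3: 'r' vs 'm' !=
  Pos 4: 'y' vs 'y' =
Hamming distance = 2


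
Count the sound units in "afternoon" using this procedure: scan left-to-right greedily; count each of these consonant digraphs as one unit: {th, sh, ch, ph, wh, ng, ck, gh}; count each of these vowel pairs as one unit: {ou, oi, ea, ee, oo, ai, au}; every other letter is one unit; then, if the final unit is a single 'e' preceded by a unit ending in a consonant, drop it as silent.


Word: "afternoon" (9 letters)
Left-to-right scan:
  1. 'a' (letter)
  2. 'f' (letter)
  3. 't' (letter)
  4. 'e' (letter)
  5. 'r' (letter)
  6. 'n' (letter)
  7. 'oo' (vowel-pair)
  8. 'n' (letter)
Units from scan: 8
Sound units = 8 units


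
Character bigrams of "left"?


Word: "left" (length 4)
Number of bigrams = 4 - 2 + 1 = 3
  Position 0: "le"
  Position 1: "ef"
  Position 2: "ft"
Bigrams = "le", "ef", "ft"


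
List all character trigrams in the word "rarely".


Word: "rarely" (length 6)
Number of trigrams = 6 - 3 + 1 = 4
  Position 0: "rar"
  Position 1: "are"
  Position 2: "rel"
  Position 3: "ely"
Trigrams = "rar", "are", "rel", "ely"


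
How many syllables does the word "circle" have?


Word: "circle"
Syllable breakdown: cir · cle
Counting: 2 parts
= 2 syllables


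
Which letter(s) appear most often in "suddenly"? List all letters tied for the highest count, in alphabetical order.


Word: "suddenly"
Letter counts:
  'd': 2
  'e': 1
  'l': 1
  'n': 1
  's': 1
  'u': 1
  'y': 1
Maximum count = 2
Most frequent = 'd' (2 times each)


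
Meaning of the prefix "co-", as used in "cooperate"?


Prefix: co-
Example: cooperate = co- + operate
Meaning = together


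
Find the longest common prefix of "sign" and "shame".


Word 1: "sign"
Word 2: "shame"
Comparing from start:
  Pos 0: 's' == 's'
  Pos 1: 'i' != 'h' (stop)
LCP = "s" (length 1)


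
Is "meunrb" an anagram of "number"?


Word 1: "number" → sorted: bemnru
Word 2: "meunrb" → sorted: bemnru
Same letters? bemnru == bemnru
Anagram = Yes


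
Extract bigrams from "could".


Word: "could" (length 5)
Number of bigrams = 5 - 2 + 1 = 4
  Position 0: "co"
  Position 1: "ou"
  Position 2: "ul"
  Position 3: "ld"
Bigrams = "co", "ou", "ul", "ld"


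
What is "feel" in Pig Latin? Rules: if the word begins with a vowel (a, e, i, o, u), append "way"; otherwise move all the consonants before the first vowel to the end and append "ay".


Word: "feel"
Starts with consonant(s) → move to end, add 'ay'
Consonant cluster: "f"
Pig Latin = "eelfay"


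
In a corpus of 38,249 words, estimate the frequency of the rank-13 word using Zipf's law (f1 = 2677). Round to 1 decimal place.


Zipf's law: f(r) = f(1) / r
f(1) = 2677
f(13) = 2677 / 13
= 205.9 occurrences


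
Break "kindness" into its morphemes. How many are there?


Word: "kindness"
Morphemes: kind + -ness
Each morpheme carries meaning
= 2 morphemes


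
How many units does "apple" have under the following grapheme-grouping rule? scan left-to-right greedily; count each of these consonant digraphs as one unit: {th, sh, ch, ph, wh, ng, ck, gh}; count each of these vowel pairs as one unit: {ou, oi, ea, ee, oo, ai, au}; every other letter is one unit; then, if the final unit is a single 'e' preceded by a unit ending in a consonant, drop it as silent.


Word: "apple" (5 letters)
Left-to-right scan:
  (1) 'a' (letter)
  (2) 'p' (letter)
  (3) 'p' (letter)
  (4) 'l' (letter)
  (5) 'e' (letter)
Units from scan: 5
Final unit is 'e' after a consonant -> drop as silent (-1)
Sound units = 4 units


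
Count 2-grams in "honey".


Word: "honey" (length 5)
Number of 2-grams = length - 2 + 1 = 5 - 2 + 1
= 4


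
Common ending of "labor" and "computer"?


Word 1: "labor"
Word 2: "computer"
Comparing from end:
  Pos -1: 'r' == 'r'
  Pos -2: 'o' != 'e' (stop)
LCS = "r" (length 1)


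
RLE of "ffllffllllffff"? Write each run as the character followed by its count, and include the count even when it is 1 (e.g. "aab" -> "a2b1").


String: "ffllffllllffff"
Scanning for consecutive runs:
  'f' x 2
  'l' x 2
  'f' x 2
  'l' x 4
  'f' x 4
RLE = "f2l2f2l4f4"


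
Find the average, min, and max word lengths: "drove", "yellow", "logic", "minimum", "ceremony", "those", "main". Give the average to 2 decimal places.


Lengths: "drove"=5, "yellow"=6, "logic"=5, "minimum"=7, "ceremony"=8, "those"=5, "main"=4
Sum = 40, Count = 7
Average = 40/7 = 5.71
= avg=5.71, min=4, max=8


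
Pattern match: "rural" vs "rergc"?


Pattern of "rural": [0, 1, 0, 2, 3]
Pattern of "rergc": [0, 1, 0, 2, 3]
Patterns match
Same pattern = Yes


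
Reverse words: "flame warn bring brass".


Original: "flame warn bring brass"
Words (1..n): flame | warn | bring | brass
Reversed (n..1): brass | bring | warn | flame
Result = "brass bring warn flame"


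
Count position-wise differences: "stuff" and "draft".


Comparing character by character (same length = 5):
  Pos 0: 's' vs 'd' !=
  Pos 1: 't' vs 'r' !=
  Pos 2: 'u' vs 'a' !=
  Pos 3: 'f' vs 'f' =
  Pos 4: 'f' vs 't' !=
Hamming distance = 4


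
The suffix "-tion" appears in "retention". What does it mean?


Suffix: -tion
Example: retention = retain + -tion, with a spelling change
Meaning = act or process


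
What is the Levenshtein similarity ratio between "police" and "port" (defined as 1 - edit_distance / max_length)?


Word 1: "police" (length 6)
Word 2: "port" (length 4)
One optimal edit sequence:
  1. keep 'p'
  2. keep 'o'
  3. delete 'l'  (+1)
  4. delete 'i'  (+1)
  5. substitute 'c' -> 'r'  (+1)
  6. substitute 'e' -> 't'  (+1)
Edit distance = 4
Max length = max(6, 4) = 6
Similarity = 1 - 4/6
= 0.3333


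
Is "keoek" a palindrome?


Word: "keoek"
Reversed: "keoek"
Forward == Backward? keoek == keoek
Palindrome = Yes


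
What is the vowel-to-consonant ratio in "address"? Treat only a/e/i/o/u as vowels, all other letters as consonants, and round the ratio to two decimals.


Word: "address"
Vowels (a,e,i,o,u): 2
Consonants: 5
Ratio = 2/5
= 0.40


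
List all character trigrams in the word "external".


Word: "external" (length 8)
Number of trigrams = 8 - 3 + 1 = 6
  Position 0: "ext"
  Position 1: "xte"
  Position 2: "ter"
  Position 3: "ern"
  Position 4: "rna"
  Position 5: "nal"
Trigrams = "ext", "xte", "ter", "ern", "rna", "nal"


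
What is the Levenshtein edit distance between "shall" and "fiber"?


Word 1: "shall" (length 5)
Word 2: "fiber" (length 5)
One optimal edit sequence (insert/delete/substitute each cost 1):
  1. substitute 's' -> 'f'  (+1)
  2. substitute 'h' -> 'i'  (+1)
  3. substitute 'a' -> 'b'  (+1)
  4. substitute 'l' -> 'e'  (+1)
  5. substitute 'l' -> 'r'  (+1)
Total edit operations: 5
Edit distance = 5
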